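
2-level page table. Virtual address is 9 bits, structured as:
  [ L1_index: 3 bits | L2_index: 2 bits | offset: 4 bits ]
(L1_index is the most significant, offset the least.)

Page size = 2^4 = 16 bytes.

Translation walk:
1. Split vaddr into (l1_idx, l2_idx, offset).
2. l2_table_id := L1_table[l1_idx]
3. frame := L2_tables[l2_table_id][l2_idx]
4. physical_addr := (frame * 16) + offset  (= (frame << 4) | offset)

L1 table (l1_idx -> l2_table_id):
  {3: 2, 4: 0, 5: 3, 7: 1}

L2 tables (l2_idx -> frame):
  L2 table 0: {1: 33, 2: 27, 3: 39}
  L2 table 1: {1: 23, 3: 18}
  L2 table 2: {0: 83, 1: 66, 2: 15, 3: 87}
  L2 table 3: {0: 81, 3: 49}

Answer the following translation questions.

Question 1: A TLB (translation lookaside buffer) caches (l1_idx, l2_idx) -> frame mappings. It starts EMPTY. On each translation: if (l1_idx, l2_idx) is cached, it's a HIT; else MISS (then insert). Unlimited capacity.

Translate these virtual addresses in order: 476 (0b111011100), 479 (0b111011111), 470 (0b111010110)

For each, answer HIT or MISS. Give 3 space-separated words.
vaddr=476: (7,1) not in TLB -> MISS, insert
vaddr=479: (7,1) in TLB -> HIT
vaddr=470: (7,1) in TLB -> HIT

Answer: MISS HIT HIT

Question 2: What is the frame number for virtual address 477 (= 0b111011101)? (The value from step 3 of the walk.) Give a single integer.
Answer: 23

Derivation:
vaddr = 477: l1_idx=7, l2_idx=1
L1[7] = 1; L2[1][1] = 23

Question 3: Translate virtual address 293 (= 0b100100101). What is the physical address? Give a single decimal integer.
vaddr = 293 = 0b100100101
Split: l1_idx=4, l2_idx=2, offset=5
L1[4] = 0
L2[0][2] = 27
paddr = 27 * 16 + 5 = 437

Answer: 437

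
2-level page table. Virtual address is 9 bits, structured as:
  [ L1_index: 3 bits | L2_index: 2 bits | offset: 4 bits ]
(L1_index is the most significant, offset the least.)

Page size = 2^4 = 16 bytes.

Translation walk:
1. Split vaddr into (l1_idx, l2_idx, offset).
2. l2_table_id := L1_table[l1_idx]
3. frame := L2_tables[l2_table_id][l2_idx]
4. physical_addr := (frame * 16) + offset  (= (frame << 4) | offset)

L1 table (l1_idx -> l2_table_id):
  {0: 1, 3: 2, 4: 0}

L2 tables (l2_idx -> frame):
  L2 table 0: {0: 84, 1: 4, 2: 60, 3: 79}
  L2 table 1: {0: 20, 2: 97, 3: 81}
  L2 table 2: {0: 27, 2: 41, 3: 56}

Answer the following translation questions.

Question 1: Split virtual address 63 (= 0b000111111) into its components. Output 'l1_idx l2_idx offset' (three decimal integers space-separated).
Answer: 0 3 15

Derivation:
vaddr = 63 = 0b000111111
  top 3 bits -> l1_idx = 0
  next 2 bits -> l2_idx = 3
  bottom 4 bits -> offset = 15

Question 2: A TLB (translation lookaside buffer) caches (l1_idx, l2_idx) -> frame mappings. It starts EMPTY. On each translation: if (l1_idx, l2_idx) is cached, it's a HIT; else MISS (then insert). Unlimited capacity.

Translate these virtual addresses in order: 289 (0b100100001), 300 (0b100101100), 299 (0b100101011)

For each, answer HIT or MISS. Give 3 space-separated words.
Answer: MISS HIT HIT

Derivation:
vaddr=289: (4,2) not in TLB -> MISS, insert
vaddr=300: (4,2) in TLB -> HIT
vaddr=299: (4,2) in TLB -> HIT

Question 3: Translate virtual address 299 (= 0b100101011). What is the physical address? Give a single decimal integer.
Answer: 971

Derivation:
vaddr = 299 = 0b100101011
Split: l1_idx=4, l2_idx=2, offset=11
L1[4] = 0
L2[0][2] = 60
paddr = 60 * 16 + 11 = 971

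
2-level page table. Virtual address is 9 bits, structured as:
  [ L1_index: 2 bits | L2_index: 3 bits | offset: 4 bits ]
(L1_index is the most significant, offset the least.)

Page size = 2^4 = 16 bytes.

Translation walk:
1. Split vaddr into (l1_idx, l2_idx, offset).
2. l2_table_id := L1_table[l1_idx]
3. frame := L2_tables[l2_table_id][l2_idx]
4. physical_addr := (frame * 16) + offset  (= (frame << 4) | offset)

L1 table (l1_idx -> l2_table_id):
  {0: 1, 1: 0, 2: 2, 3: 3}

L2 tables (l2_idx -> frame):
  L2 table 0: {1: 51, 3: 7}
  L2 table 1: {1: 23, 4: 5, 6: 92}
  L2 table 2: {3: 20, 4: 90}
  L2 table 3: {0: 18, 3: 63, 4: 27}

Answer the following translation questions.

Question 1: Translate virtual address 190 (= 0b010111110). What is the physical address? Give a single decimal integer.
vaddr = 190 = 0b010111110
Split: l1_idx=1, l2_idx=3, offset=14
L1[1] = 0
L2[0][3] = 7
paddr = 7 * 16 + 14 = 126

Answer: 126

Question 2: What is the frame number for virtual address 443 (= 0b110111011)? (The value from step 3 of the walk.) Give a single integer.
vaddr = 443: l1_idx=3, l2_idx=3
L1[3] = 3; L2[3][3] = 63

Answer: 63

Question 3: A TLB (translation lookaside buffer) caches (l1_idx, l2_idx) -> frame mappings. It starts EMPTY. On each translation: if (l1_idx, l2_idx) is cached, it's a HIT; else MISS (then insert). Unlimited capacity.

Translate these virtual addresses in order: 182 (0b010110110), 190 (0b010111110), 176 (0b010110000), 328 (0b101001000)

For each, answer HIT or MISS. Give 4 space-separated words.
vaddr=182: (1,3) not in TLB -> MISS, insert
vaddr=190: (1,3) in TLB -> HIT
vaddr=176: (1,3) in TLB -> HIT
vaddr=328: (2,4) not in TLB -> MISS, insert

Answer: MISS HIT HIT MISS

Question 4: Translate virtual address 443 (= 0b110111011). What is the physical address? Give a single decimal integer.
vaddr = 443 = 0b110111011
Split: l1_idx=3, l2_idx=3, offset=11
L1[3] = 3
L2[3][3] = 63
paddr = 63 * 16 + 11 = 1019

Answer: 1019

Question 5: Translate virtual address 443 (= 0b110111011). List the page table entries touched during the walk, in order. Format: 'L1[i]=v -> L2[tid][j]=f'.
vaddr = 443 = 0b110111011
Split: l1_idx=3, l2_idx=3, offset=11

Answer: L1[3]=3 -> L2[3][3]=63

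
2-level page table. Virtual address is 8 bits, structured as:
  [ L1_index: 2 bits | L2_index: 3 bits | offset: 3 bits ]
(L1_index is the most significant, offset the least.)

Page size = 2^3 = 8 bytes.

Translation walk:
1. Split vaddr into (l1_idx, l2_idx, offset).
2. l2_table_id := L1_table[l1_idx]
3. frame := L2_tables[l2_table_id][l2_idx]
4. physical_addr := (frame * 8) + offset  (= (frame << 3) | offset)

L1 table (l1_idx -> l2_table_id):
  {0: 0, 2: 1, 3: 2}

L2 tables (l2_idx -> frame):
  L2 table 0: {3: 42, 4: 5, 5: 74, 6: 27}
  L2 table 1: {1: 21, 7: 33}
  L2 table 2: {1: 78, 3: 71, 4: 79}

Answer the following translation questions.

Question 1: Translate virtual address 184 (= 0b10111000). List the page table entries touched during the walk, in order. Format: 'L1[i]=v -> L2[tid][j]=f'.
vaddr = 184 = 0b10111000
Split: l1_idx=2, l2_idx=7, offset=0

Answer: L1[2]=1 -> L2[1][7]=33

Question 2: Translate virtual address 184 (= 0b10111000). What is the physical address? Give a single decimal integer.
Answer: 264

Derivation:
vaddr = 184 = 0b10111000
Split: l1_idx=2, l2_idx=7, offset=0
L1[2] = 1
L2[1][7] = 33
paddr = 33 * 8 + 0 = 264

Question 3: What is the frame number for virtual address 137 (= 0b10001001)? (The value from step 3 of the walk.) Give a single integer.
vaddr = 137: l1_idx=2, l2_idx=1
L1[2] = 1; L2[1][1] = 21

Answer: 21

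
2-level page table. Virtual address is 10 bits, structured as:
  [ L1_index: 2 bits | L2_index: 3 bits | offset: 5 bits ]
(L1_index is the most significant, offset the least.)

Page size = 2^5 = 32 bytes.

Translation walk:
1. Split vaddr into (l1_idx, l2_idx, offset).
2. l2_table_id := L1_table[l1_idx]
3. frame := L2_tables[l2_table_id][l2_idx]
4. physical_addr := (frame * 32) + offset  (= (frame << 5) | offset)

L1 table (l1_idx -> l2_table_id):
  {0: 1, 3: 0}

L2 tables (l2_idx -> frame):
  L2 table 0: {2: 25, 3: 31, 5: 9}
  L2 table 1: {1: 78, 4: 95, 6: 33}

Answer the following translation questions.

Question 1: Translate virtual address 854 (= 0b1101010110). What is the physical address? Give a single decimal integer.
vaddr = 854 = 0b1101010110
Split: l1_idx=3, l2_idx=2, offset=22
L1[3] = 0
L2[0][2] = 25
paddr = 25 * 32 + 22 = 822

Answer: 822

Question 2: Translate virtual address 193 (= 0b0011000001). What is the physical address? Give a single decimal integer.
vaddr = 193 = 0b0011000001
Split: l1_idx=0, l2_idx=6, offset=1
L1[0] = 1
L2[1][6] = 33
paddr = 33 * 32 + 1 = 1057

Answer: 1057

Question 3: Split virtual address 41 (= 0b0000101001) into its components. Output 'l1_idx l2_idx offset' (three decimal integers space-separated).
vaddr = 41 = 0b0000101001
  top 2 bits -> l1_idx = 0
  next 3 bits -> l2_idx = 1
  bottom 5 bits -> offset = 9

Answer: 0 1 9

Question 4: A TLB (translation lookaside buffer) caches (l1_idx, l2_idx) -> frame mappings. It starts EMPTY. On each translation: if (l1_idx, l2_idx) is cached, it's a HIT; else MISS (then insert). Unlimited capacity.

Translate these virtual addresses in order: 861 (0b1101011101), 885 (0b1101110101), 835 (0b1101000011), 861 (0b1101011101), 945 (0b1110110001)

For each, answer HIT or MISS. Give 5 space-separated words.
vaddr=861: (3,2) not in TLB -> MISS, insert
vaddr=885: (3,3) not in TLB -> MISS, insert
vaddr=835: (3,2) in TLB -> HIT
vaddr=861: (3,2) in TLB -> HIT
vaddr=945: (3,5) not in TLB -> MISS, insert

Answer: MISS MISS HIT HIT MISS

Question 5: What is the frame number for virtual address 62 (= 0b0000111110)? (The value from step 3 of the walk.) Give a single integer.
vaddr = 62: l1_idx=0, l2_idx=1
L1[0] = 1; L2[1][1] = 78

Answer: 78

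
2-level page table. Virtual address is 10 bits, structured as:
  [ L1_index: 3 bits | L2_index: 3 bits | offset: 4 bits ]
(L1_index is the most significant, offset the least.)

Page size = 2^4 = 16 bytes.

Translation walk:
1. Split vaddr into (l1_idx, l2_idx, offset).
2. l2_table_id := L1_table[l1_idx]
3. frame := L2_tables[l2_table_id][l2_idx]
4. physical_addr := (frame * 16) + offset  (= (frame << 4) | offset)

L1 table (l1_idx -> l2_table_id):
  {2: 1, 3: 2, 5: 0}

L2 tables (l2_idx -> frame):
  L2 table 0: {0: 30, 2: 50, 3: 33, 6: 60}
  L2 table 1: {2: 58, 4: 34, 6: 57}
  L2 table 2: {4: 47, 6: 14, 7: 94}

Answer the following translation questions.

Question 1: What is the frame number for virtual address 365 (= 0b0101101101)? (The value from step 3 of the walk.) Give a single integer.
vaddr = 365: l1_idx=2, l2_idx=6
L1[2] = 1; L2[1][6] = 57

Answer: 57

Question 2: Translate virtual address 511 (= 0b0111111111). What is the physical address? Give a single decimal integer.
vaddr = 511 = 0b0111111111
Split: l1_idx=3, l2_idx=7, offset=15
L1[3] = 2
L2[2][7] = 94
paddr = 94 * 16 + 15 = 1519

Answer: 1519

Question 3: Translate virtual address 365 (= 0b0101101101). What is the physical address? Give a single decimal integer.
vaddr = 365 = 0b0101101101
Split: l1_idx=2, l2_idx=6, offset=13
L1[2] = 1
L2[1][6] = 57
paddr = 57 * 16 + 13 = 925

Answer: 925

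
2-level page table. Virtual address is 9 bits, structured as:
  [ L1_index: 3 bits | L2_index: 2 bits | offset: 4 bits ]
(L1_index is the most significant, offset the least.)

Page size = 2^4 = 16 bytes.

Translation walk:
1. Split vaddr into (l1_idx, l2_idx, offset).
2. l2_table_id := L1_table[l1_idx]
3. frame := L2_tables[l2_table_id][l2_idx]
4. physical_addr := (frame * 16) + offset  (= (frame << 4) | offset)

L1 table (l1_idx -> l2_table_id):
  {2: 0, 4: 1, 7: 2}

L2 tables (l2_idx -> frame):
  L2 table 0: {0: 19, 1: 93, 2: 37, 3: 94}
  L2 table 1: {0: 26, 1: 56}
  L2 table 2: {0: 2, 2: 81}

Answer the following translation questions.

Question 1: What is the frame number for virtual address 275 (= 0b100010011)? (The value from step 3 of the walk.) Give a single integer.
vaddr = 275: l1_idx=4, l2_idx=1
L1[4] = 1; L2[1][1] = 56

Answer: 56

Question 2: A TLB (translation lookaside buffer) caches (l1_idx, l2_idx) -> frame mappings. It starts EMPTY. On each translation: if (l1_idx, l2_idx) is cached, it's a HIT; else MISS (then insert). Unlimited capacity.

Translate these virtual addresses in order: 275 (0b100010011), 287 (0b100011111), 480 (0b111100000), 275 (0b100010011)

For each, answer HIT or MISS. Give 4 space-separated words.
vaddr=275: (4,1) not in TLB -> MISS, insert
vaddr=287: (4,1) in TLB -> HIT
vaddr=480: (7,2) not in TLB -> MISS, insert
vaddr=275: (4,1) in TLB -> HIT

Answer: MISS HIT MISS HIT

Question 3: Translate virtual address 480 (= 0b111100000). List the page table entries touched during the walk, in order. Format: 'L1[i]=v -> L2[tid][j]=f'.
vaddr = 480 = 0b111100000
Split: l1_idx=7, l2_idx=2, offset=0

Answer: L1[7]=2 -> L2[2][2]=81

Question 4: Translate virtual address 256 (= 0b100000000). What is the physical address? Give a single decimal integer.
Answer: 416

Derivation:
vaddr = 256 = 0b100000000
Split: l1_idx=4, l2_idx=0, offset=0
L1[4] = 1
L2[1][0] = 26
paddr = 26 * 16 + 0 = 416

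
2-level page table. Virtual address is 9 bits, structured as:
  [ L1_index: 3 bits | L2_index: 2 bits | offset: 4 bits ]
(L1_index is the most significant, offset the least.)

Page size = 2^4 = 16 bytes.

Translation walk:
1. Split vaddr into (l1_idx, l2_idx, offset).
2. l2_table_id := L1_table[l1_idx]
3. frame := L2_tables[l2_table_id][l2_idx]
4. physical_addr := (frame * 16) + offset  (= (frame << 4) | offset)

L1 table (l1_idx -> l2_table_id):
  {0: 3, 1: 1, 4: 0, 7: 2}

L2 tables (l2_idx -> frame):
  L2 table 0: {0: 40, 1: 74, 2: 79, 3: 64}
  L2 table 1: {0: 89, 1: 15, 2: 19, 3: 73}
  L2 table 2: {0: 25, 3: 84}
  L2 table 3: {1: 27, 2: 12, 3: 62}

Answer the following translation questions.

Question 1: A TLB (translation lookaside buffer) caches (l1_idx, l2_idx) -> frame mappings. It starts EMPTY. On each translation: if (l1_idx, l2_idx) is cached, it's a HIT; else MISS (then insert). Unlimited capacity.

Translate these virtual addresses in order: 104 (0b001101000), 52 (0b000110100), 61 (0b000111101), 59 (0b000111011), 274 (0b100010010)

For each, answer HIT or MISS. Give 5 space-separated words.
Answer: MISS MISS HIT HIT MISS

Derivation:
vaddr=104: (1,2) not in TLB -> MISS, insert
vaddr=52: (0,3) not in TLB -> MISS, insert
vaddr=61: (0,3) in TLB -> HIT
vaddr=59: (0,3) in TLB -> HIT
vaddr=274: (4,1) not in TLB -> MISS, insert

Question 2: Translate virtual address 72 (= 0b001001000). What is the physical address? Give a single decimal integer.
Answer: 1432

Derivation:
vaddr = 72 = 0b001001000
Split: l1_idx=1, l2_idx=0, offset=8
L1[1] = 1
L2[1][0] = 89
paddr = 89 * 16 + 8 = 1432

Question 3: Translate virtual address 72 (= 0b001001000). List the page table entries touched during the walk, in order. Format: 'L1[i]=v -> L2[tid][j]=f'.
vaddr = 72 = 0b001001000
Split: l1_idx=1, l2_idx=0, offset=8

Answer: L1[1]=1 -> L2[1][0]=89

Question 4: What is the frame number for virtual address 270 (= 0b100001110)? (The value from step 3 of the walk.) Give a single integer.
Answer: 40

Derivation:
vaddr = 270: l1_idx=4, l2_idx=0
L1[4] = 0; L2[0][0] = 40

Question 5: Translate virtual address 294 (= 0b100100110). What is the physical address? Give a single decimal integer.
vaddr = 294 = 0b100100110
Split: l1_idx=4, l2_idx=2, offset=6
L1[4] = 0
L2[0][2] = 79
paddr = 79 * 16 + 6 = 1270

Answer: 1270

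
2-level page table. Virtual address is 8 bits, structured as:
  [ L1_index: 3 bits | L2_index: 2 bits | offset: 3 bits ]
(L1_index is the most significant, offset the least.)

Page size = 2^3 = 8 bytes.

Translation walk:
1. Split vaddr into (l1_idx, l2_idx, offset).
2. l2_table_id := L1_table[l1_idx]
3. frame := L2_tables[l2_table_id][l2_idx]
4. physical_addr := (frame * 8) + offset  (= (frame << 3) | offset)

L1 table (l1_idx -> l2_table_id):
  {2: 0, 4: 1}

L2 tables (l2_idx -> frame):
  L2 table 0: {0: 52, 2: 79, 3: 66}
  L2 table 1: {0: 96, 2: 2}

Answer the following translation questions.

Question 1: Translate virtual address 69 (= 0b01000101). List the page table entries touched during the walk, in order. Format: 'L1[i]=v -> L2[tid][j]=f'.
Answer: L1[2]=0 -> L2[0][0]=52

Derivation:
vaddr = 69 = 0b01000101
Split: l1_idx=2, l2_idx=0, offset=5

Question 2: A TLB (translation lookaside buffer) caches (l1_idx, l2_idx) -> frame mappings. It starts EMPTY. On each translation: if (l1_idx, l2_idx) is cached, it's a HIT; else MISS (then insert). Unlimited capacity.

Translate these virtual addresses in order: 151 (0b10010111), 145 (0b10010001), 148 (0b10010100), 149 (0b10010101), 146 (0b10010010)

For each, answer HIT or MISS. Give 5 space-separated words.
vaddr=151: (4,2) not in TLB -> MISS, insert
vaddr=145: (4,2) in TLB -> HIT
vaddr=148: (4,2) in TLB -> HIT
vaddr=149: (4,2) in TLB -> HIT
vaddr=146: (4,2) in TLB -> HIT

Answer: MISS HIT HIT HIT HIT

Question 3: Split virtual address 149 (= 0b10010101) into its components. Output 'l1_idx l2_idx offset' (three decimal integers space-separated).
Answer: 4 2 5

Derivation:
vaddr = 149 = 0b10010101
  top 3 bits -> l1_idx = 4
  next 2 bits -> l2_idx = 2
  bottom 3 bits -> offset = 5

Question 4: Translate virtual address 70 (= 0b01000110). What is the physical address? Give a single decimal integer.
Answer: 422

Derivation:
vaddr = 70 = 0b01000110
Split: l1_idx=2, l2_idx=0, offset=6
L1[2] = 0
L2[0][0] = 52
paddr = 52 * 8 + 6 = 422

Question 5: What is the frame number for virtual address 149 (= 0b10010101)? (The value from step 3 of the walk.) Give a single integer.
Answer: 2

Derivation:
vaddr = 149: l1_idx=4, l2_idx=2
L1[4] = 1; L2[1][2] = 2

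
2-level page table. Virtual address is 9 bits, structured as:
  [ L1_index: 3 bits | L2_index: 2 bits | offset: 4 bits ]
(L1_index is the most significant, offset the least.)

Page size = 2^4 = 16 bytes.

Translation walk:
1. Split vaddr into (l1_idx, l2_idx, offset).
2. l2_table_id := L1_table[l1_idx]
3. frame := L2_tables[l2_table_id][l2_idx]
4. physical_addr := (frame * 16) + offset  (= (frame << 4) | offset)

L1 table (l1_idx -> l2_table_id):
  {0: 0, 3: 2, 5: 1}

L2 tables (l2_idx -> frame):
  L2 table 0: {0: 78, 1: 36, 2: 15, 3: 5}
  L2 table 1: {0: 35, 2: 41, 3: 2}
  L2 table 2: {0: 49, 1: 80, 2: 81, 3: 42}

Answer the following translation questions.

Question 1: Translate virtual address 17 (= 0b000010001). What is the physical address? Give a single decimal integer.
vaddr = 17 = 0b000010001
Split: l1_idx=0, l2_idx=1, offset=1
L1[0] = 0
L2[0][1] = 36
paddr = 36 * 16 + 1 = 577

Answer: 577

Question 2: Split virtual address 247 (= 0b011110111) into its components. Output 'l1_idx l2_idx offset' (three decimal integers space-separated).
vaddr = 247 = 0b011110111
  top 3 bits -> l1_idx = 3
  next 2 bits -> l2_idx = 3
  bottom 4 bits -> offset = 7

Answer: 3 3 7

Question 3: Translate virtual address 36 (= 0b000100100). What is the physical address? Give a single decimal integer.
vaddr = 36 = 0b000100100
Split: l1_idx=0, l2_idx=2, offset=4
L1[0] = 0
L2[0][2] = 15
paddr = 15 * 16 + 4 = 244

Answer: 244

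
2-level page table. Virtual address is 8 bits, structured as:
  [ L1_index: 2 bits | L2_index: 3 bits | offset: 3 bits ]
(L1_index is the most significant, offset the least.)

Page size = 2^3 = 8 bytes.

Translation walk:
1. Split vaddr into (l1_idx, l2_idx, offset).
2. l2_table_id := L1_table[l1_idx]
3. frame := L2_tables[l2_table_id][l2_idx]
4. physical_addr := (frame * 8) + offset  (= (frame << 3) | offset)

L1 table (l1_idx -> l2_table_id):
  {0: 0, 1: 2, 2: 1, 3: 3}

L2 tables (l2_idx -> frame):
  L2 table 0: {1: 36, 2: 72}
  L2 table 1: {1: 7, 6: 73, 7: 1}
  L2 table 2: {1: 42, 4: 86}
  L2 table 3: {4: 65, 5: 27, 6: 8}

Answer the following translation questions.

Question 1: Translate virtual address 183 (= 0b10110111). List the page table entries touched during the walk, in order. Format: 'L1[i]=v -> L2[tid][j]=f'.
vaddr = 183 = 0b10110111
Split: l1_idx=2, l2_idx=6, offset=7

Answer: L1[2]=1 -> L2[1][6]=73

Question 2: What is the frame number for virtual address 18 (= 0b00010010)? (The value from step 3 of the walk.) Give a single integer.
Answer: 72

Derivation:
vaddr = 18: l1_idx=0, l2_idx=2
L1[0] = 0; L2[0][2] = 72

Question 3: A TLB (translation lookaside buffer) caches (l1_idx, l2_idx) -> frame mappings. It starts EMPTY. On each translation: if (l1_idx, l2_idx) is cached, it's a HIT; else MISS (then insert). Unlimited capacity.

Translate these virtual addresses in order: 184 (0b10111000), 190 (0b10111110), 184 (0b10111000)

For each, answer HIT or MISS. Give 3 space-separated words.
vaddr=184: (2,7) not in TLB -> MISS, insert
vaddr=190: (2,7) in TLB -> HIT
vaddr=184: (2,7) in TLB -> HIT

Answer: MISS HIT HIT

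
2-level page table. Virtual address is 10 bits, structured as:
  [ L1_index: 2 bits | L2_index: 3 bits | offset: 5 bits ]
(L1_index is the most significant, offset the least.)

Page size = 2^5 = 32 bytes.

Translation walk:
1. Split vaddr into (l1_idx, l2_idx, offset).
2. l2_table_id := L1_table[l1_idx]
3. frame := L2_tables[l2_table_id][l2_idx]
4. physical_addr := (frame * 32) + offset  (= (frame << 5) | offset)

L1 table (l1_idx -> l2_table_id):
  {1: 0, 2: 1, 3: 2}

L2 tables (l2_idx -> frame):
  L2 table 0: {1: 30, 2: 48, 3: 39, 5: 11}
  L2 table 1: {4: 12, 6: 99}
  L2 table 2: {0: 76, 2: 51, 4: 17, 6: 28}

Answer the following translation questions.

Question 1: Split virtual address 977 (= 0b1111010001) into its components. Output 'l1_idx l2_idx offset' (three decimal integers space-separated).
vaddr = 977 = 0b1111010001
  top 2 bits -> l1_idx = 3
  next 3 bits -> l2_idx = 6
  bottom 5 bits -> offset = 17

Answer: 3 6 17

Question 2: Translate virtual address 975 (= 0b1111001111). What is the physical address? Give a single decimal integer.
vaddr = 975 = 0b1111001111
Split: l1_idx=3, l2_idx=6, offset=15
L1[3] = 2
L2[2][6] = 28
paddr = 28 * 32 + 15 = 911

Answer: 911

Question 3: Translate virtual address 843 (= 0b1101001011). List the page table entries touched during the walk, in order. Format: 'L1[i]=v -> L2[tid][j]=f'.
vaddr = 843 = 0b1101001011
Split: l1_idx=3, l2_idx=2, offset=11

Answer: L1[3]=2 -> L2[2][2]=51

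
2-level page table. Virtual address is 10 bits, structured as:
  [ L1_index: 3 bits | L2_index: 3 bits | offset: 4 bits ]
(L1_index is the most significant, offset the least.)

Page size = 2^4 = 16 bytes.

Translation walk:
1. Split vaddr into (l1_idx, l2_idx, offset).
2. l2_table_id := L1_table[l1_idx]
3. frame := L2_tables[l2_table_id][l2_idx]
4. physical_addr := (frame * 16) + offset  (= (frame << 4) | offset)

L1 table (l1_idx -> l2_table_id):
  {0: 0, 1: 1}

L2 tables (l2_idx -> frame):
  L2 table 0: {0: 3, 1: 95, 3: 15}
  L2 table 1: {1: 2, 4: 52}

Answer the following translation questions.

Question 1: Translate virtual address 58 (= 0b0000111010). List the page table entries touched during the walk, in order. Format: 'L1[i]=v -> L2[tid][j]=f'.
vaddr = 58 = 0b0000111010
Split: l1_idx=0, l2_idx=3, offset=10

Answer: L1[0]=0 -> L2[0][3]=15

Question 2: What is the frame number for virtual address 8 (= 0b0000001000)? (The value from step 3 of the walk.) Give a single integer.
Answer: 3

Derivation:
vaddr = 8: l1_idx=0, l2_idx=0
L1[0] = 0; L2[0][0] = 3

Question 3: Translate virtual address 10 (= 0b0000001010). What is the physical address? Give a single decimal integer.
Answer: 58

Derivation:
vaddr = 10 = 0b0000001010
Split: l1_idx=0, l2_idx=0, offset=10
L1[0] = 0
L2[0][0] = 3
paddr = 3 * 16 + 10 = 58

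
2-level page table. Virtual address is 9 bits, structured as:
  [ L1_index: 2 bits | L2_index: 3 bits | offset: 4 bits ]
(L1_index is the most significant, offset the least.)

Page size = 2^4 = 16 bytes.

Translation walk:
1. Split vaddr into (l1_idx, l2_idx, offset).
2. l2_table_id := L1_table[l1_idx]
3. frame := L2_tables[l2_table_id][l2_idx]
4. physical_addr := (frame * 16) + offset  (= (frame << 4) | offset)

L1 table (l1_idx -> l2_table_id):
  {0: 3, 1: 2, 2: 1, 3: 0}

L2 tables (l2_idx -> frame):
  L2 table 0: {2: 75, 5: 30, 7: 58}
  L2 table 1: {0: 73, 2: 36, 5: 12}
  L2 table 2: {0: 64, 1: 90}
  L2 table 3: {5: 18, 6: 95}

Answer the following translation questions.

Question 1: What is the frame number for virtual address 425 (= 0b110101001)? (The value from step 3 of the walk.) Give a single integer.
vaddr = 425: l1_idx=3, l2_idx=2
L1[3] = 0; L2[0][2] = 75

Answer: 75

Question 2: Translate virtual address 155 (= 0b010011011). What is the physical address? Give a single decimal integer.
Answer: 1451

Derivation:
vaddr = 155 = 0b010011011
Split: l1_idx=1, l2_idx=1, offset=11
L1[1] = 2
L2[2][1] = 90
paddr = 90 * 16 + 11 = 1451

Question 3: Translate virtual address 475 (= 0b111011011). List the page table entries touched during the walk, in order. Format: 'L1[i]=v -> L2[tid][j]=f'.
vaddr = 475 = 0b111011011
Split: l1_idx=3, l2_idx=5, offset=11

Answer: L1[3]=0 -> L2[0][5]=30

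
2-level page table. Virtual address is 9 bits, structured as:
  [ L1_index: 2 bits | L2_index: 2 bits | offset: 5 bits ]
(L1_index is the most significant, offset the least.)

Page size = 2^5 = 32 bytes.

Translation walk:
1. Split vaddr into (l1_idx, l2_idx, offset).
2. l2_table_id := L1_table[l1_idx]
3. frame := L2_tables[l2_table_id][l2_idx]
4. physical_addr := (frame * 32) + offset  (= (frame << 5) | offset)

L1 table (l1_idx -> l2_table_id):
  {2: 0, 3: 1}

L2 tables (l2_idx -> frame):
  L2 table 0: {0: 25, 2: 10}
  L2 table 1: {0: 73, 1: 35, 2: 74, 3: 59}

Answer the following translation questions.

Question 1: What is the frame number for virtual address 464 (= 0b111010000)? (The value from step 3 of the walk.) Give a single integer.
vaddr = 464: l1_idx=3, l2_idx=2
L1[3] = 1; L2[1][2] = 74

Answer: 74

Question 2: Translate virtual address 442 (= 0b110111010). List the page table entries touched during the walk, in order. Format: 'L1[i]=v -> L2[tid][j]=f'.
Answer: L1[3]=1 -> L2[1][1]=35

Derivation:
vaddr = 442 = 0b110111010
Split: l1_idx=3, l2_idx=1, offset=26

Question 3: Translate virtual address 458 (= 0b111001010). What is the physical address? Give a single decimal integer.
Answer: 2378

Derivation:
vaddr = 458 = 0b111001010
Split: l1_idx=3, l2_idx=2, offset=10
L1[3] = 1
L2[1][2] = 74
paddr = 74 * 32 + 10 = 2378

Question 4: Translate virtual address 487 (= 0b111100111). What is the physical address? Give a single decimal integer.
Answer: 1895

Derivation:
vaddr = 487 = 0b111100111
Split: l1_idx=3, l2_idx=3, offset=7
L1[3] = 1
L2[1][3] = 59
paddr = 59 * 32 + 7 = 1895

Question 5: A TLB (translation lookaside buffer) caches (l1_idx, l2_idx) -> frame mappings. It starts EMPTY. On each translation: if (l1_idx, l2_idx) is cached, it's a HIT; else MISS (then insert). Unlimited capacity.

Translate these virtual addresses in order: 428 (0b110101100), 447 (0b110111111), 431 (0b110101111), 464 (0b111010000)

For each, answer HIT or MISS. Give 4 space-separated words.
vaddr=428: (3,1) not in TLB -> MISS, insert
vaddr=447: (3,1) in TLB -> HIT
vaddr=431: (3,1) in TLB -> HIT
vaddr=464: (3,2) not in TLB -> MISS, insert

Answer: MISS HIT HIT MISS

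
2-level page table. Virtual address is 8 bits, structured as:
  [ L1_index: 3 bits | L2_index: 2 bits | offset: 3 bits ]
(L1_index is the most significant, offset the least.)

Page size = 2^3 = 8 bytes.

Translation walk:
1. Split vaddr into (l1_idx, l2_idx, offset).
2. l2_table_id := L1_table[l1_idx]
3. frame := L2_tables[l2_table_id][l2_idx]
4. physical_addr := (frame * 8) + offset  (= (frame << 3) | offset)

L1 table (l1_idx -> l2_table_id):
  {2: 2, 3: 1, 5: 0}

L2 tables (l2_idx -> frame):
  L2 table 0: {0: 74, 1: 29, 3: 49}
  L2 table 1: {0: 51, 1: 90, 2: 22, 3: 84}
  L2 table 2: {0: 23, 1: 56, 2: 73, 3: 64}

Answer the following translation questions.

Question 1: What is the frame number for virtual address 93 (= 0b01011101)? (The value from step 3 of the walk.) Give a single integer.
Answer: 64

Derivation:
vaddr = 93: l1_idx=2, l2_idx=3
L1[2] = 2; L2[2][3] = 64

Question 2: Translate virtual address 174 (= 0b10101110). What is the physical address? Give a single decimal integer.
vaddr = 174 = 0b10101110
Split: l1_idx=5, l2_idx=1, offset=6
L1[5] = 0
L2[0][1] = 29
paddr = 29 * 8 + 6 = 238

Answer: 238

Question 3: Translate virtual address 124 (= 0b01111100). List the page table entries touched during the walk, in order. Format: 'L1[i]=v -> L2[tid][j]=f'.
Answer: L1[3]=1 -> L2[1][3]=84

Derivation:
vaddr = 124 = 0b01111100
Split: l1_idx=3, l2_idx=3, offset=4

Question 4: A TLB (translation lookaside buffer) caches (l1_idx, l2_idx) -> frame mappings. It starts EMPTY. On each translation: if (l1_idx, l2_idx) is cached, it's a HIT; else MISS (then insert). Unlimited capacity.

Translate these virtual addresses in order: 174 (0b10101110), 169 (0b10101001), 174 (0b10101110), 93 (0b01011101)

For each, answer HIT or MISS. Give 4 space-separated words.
Answer: MISS HIT HIT MISS

Derivation:
vaddr=174: (5,1) not in TLB -> MISS, insert
vaddr=169: (5,1) in TLB -> HIT
vaddr=174: (5,1) in TLB -> HIT
vaddr=93: (2,3) not in TLB -> MISS, insert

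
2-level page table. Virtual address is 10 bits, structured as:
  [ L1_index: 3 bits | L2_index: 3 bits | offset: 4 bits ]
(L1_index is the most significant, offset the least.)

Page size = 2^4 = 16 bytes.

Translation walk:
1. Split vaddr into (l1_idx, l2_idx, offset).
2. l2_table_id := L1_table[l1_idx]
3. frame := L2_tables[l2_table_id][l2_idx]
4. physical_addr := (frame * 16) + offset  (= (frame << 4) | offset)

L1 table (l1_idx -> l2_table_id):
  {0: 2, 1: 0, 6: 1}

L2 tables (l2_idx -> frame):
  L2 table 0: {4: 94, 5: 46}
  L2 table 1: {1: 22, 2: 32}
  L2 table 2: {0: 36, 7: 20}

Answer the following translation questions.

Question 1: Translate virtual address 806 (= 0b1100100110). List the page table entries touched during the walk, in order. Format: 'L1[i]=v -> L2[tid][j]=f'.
Answer: L1[6]=1 -> L2[1][2]=32

Derivation:
vaddr = 806 = 0b1100100110
Split: l1_idx=6, l2_idx=2, offset=6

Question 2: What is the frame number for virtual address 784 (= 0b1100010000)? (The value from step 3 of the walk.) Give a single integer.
vaddr = 784: l1_idx=6, l2_idx=1
L1[6] = 1; L2[1][1] = 22

Answer: 22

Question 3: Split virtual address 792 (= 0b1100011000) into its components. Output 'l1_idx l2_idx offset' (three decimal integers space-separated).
Answer: 6 1 8

Derivation:
vaddr = 792 = 0b1100011000
  top 3 bits -> l1_idx = 6
  next 3 bits -> l2_idx = 1
  bottom 4 bits -> offset = 8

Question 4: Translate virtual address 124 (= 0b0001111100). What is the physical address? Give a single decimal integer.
Answer: 332

Derivation:
vaddr = 124 = 0b0001111100
Split: l1_idx=0, l2_idx=7, offset=12
L1[0] = 2
L2[2][7] = 20
paddr = 20 * 16 + 12 = 332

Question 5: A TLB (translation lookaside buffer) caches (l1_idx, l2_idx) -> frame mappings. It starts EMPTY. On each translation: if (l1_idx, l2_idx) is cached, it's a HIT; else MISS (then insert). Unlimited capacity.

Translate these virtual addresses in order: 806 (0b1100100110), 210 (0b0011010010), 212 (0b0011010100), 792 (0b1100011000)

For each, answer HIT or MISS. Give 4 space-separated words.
vaddr=806: (6,2) not in TLB -> MISS, insert
vaddr=210: (1,5) not in TLB -> MISS, insert
vaddr=212: (1,5) in TLB -> HIT
vaddr=792: (6,1) not in TLB -> MISS, insert

Answer: MISS MISS HIT MISS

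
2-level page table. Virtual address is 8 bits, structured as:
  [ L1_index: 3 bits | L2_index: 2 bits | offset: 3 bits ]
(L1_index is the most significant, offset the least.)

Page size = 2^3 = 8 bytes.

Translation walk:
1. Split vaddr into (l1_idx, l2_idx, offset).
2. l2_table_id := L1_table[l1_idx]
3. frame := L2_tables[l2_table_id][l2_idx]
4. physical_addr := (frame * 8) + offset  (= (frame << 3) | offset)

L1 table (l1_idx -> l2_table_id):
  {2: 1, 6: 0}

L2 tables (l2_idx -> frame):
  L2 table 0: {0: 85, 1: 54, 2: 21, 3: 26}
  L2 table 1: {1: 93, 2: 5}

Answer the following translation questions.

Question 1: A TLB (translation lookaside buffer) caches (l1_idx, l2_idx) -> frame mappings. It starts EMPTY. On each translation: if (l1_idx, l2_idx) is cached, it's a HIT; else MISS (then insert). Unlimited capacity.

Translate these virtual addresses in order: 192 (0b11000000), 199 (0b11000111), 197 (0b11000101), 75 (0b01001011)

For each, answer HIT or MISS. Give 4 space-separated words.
vaddr=192: (6,0) not in TLB -> MISS, insert
vaddr=199: (6,0) in TLB -> HIT
vaddr=197: (6,0) in TLB -> HIT
vaddr=75: (2,1) not in TLB -> MISS, insert

Answer: MISS HIT HIT MISS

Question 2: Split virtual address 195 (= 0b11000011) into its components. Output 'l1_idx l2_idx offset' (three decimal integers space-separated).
Answer: 6 0 3

Derivation:
vaddr = 195 = 0b11000011
  top 3 bits -> l1_idx = 6
  next 2 bits -> l2_idx = 0
  bottom 3 bits -> offset = 3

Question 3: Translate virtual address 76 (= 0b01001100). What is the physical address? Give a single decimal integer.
vaddr = 76 = 0b01001100
Split: l1_idx=2, l2_idx=1, offset=4
L1[2] = 1
L2[1][1] = 93
paddr = 93 * 8 + 4 = 748

Answer: 748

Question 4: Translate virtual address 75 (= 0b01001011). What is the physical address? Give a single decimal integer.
Answer: 747

Derivation:
vaddr = 75 = 0b01001011
Split: l1_idx=2, l2_idx=1, offset=3
L1[2] = 1
L2[1][1] = 93
paddr = 93 * 8 + 3 = 747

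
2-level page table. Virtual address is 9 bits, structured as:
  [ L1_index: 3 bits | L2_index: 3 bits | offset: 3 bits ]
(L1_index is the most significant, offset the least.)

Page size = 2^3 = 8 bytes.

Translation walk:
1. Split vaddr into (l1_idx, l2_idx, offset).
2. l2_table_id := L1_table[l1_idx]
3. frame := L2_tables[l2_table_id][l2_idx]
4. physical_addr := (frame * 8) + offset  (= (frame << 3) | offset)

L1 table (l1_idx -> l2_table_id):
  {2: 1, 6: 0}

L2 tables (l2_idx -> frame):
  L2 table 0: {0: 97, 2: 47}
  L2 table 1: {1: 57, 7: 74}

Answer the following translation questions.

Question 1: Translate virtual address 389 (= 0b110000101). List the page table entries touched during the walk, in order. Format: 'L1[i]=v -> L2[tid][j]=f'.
vaddr = 389 = 0b110000101
Split: l1_idx=6, l2_idx=0, offset=5

Answer: L1[6]=0 -> L2[0][0]=97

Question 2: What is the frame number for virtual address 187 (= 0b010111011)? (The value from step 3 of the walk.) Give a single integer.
Answer: 74

Derivation:
vaddr = 187: l1_idx=2, l2_idx=7
L1[2] = 1; L2[1][7] = 74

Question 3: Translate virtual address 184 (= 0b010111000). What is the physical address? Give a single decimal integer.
vaddr = 184 = 0b010111000
Split: l1_idx=2, l2_idx=7, offset=0
L1[2] = 1
L2[1][7] = 74
paddr = 74 * 8 + 0 = 592

Answer: 592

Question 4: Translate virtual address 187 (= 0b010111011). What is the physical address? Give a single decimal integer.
Answer: 595

Derivation:
vaddr = 187 = 0b010111011
Split: l1_idx=2, l2_idx=7, offset=3
L1[2] = 1
L2[1][7] = 74
paddr = 74 * 8 + 3 = 595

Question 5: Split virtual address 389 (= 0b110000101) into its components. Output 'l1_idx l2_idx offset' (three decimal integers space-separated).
vaddr = 389 = 0b110000101
  top 3 bits -> l1_idx = 6
  next 3 bits -> l2_idx = 0
  bottom 3 bits -> offset = 5

Answer: 6 0 5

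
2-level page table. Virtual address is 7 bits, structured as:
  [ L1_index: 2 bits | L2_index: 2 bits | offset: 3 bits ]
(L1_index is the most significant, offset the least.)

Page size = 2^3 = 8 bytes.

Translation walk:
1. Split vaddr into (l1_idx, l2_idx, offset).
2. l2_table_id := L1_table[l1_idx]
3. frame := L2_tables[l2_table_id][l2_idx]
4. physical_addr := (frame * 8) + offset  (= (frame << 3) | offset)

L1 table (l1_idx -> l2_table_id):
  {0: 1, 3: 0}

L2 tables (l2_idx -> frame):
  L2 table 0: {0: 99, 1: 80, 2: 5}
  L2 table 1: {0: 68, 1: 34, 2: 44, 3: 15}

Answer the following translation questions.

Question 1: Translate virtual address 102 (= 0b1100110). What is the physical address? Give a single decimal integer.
vaddr = 102 = 0b1100110
Split: l1_idx=3, l2_idx=0, offset=6
L1[3] = 0
L2[0][0] = 99
paddr = 99 * 8 + 6 = 798

Answer: 798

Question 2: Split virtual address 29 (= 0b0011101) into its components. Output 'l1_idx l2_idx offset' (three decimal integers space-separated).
vaddr = 29 = 0b0011101
  top 2 bits -> l1_idx = 0
  next 2 bits -> l2_idx = 3
  bottom 3 bits -> offset = 5

Answer: 0 3 5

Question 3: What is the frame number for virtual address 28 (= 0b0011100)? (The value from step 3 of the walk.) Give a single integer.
vaddr = 28: l1_idx=0, l2_idx=3
L1[0] = 1; L2[1][3] = 15

Answer: 15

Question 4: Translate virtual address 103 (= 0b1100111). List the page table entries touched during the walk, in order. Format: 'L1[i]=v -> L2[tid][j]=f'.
Answer: L1[3]=0 -> L2[0][0]=99

Derivation:
vaddr = 103 = 0b1100111
Split: l1_idx=3, l2_idx=0, offset=7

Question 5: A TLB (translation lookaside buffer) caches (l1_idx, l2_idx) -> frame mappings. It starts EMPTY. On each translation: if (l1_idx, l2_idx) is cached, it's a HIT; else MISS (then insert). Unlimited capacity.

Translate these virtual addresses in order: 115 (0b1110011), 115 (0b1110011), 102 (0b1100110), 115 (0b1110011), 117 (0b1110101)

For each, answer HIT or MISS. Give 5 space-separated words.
Answer: MISS HIT MISS HIT HIT

Derivation:
vaddr=115: (3,2) not in TLB -> MISS, insert
vaddr=115: (3,2) in TLB -> HIT
vaddr=102: (3,0) not in TLB -> MISS, insert
vaddr=115: (3,2) in TLB -> HIT
vaddr=117: (3,2) in TLB -> HIT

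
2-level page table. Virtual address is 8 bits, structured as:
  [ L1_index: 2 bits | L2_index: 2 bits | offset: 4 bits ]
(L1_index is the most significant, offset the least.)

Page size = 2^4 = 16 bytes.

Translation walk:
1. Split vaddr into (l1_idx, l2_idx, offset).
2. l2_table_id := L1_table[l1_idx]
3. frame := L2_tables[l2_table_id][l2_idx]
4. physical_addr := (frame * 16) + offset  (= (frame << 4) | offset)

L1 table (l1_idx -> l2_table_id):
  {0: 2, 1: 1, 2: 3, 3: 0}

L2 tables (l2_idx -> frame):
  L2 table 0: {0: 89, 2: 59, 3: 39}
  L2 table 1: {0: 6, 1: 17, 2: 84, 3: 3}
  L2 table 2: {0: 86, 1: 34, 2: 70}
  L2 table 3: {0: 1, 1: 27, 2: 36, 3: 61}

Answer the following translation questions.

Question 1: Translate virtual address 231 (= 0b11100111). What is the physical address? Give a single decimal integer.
Answer: 951

Derivation:
vaddr = 231 = 0b11100111
Split: l1_idx=3, l2_idx=2, offset=7
L1[3] = 0
L2[0][2] = 59
paddr = 59 * 16 + 7 = 951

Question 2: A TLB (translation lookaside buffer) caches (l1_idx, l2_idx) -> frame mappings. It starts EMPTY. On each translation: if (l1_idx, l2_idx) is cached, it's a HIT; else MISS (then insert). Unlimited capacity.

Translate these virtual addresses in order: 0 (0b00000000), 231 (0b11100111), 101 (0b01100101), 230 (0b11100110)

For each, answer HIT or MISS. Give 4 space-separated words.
Answer: MISS MISS MISS HIT

Derivation:
vaddr=0: (0,0) not in TLB -> MISS, insert
vaddr=231: (3,2) not in TLB -> MISS, insert
vaddr=101: (1,2) not in TLB -> MISS, insert
vaddr=230: (3,2) in TLB -> HIT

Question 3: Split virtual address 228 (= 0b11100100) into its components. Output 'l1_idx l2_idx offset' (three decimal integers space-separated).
Answer: 3 2 4

Derivation:
vaddr = 228 = 0b11100100
  top 2 bits -> l1_idx = 3
  next 2 bits -> l2_idx = 2
  bottom 4 bits -> offset = 4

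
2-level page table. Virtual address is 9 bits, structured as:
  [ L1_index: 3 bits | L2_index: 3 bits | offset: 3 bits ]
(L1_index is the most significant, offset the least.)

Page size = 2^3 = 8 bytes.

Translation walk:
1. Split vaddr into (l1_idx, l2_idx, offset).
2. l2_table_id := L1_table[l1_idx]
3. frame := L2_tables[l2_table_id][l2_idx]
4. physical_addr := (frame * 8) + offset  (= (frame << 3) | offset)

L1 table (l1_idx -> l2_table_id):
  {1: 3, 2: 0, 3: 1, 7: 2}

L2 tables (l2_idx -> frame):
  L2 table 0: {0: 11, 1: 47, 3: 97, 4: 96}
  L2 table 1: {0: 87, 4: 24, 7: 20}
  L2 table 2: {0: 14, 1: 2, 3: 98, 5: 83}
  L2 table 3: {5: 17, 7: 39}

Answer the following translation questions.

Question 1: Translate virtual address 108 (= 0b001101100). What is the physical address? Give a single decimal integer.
vaddr = 108 = 0b001101100
Split: l1_idx=1, l2_idx=5, offset=4
L1[1] = 3
L2[3][5] = 17
paddr = 17 * 8 + 4 = 140

Answer: 140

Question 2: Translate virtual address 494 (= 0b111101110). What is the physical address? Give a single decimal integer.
vaddr = 494 = 0b111101110
Split: l1_idx=7, l2_idx=5, offset=6
L1[7] = 2
L2[2][5] = 83
paddr = 83 * 8 + 6 = 670

Answer: 670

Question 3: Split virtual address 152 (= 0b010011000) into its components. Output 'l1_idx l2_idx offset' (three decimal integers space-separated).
Answer: 2 3 0

Derivation:
vaddr = 152 = 0b010011000
  top 3 bits -> l1_idx = 2
  next 3 bits -> l2_idx = 3
  bottom 3 bits -> offset = 0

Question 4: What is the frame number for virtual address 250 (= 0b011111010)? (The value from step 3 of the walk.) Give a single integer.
Answer: 20

Derivation:
vaddr = 250: l1_idx=3, l2_idx=7
L1[3] = 1; L2[1][7] = 20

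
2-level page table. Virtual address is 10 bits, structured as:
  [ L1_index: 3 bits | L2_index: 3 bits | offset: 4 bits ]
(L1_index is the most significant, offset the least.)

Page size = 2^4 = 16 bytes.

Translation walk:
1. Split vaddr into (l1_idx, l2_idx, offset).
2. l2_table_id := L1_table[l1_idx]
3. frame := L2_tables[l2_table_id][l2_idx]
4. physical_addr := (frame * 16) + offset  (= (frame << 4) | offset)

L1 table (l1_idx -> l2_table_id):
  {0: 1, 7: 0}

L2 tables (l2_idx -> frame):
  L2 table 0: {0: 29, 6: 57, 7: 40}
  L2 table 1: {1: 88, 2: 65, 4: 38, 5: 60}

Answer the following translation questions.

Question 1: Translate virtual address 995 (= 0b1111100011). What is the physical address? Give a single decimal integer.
Answer: 915

Derivation:
vaddr = 995 = 0b1111100011
Split: l1_idx=7, l2_idx=6, offset=3
L1[7] = 0
L2[0][6] = 57
paddr = 57 * 16 + 3 = 915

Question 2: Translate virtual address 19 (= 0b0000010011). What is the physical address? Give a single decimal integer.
vaddr = 19 = 0b0000010011
Split: l1_idx=0, l2_idx=1, offset=3
L1[0] = 1
L2[1][1] = 88
paddr = 88 * 16 + 3 = 1411

Answer: 1411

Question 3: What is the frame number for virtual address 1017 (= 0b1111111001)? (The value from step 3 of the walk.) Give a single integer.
vaddr = 1017: l1_idx=7, l2_idx=7
L1[7] = 0; L2[0][7] = 40

Answer: 40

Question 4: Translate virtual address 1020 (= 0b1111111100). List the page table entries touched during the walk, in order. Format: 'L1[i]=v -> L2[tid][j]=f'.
vaddr = 1020 = 0b1111111100
Split: l1_idx=7, l2_idx=7, offset=12

Answer: L1[7]=0 -> L2[0][7]=40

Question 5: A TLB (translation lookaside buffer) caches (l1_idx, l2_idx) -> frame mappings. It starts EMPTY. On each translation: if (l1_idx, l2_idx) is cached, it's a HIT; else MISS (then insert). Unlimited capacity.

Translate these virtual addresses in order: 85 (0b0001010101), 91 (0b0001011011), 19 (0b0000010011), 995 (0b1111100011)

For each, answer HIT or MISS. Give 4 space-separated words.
Answer: MISS HIT MISS MISS

Derivation:
vaddr=85: (0,5) not in TLB -> MISS, insert
vaddr=91: (0,5) in TLB -> HIT
vaddr=19: (0,1) not in TLB -> MISS, insert
vaddr=995: (7,6) not in TLB -> MISS, insert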